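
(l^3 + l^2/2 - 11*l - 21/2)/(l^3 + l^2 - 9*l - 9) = (l - 7/2)/(l - 3)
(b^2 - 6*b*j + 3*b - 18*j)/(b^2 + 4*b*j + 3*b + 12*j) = (b - 6*j)/(b + 4*j)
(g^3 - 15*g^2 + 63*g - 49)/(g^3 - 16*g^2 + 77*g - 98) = (g - 1)/(g - 2)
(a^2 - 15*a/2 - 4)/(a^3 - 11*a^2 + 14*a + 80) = (a + 1/2)/(a^2 - 3*a - 10)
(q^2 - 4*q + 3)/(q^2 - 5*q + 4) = (q - 3)/(q - 4)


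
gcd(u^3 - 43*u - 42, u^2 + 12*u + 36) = u + 6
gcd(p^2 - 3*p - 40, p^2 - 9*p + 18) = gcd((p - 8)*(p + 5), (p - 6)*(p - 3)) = 1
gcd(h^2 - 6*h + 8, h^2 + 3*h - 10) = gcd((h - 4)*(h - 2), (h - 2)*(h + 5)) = h - 2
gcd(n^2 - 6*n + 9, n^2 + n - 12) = n - 3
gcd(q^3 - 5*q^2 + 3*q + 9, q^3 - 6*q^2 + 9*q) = q^2 - 6*q + 9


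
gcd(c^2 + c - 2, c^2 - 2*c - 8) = c + 2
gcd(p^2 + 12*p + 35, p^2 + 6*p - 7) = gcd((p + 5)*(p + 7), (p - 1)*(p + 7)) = p + 7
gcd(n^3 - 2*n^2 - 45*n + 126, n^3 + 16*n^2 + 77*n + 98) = n + 7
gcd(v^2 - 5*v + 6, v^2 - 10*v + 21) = v - 3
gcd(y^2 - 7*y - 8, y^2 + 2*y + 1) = y + 1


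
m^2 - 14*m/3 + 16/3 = (m - 8/3)*(m - 2)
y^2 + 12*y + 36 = (y + 6)^2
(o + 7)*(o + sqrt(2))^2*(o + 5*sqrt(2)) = o^4 + 7*o^3 + 7*sqrt(2)*o^3 + 22*o^2 + 49*sqrt(2)*o^2 + 10*sqrt(2)*o + 154*o + 70*sqrt(2)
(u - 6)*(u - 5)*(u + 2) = u^3 - 9*u^2 + 8*u + 60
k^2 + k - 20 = (k - 4)*(k + 5)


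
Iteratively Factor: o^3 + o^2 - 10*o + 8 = (o - 1)*(o^2 + 2*o - 8) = (o - 1)*(o + 4)*(o - 2)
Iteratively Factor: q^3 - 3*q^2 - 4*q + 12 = (q + 2)*(q^2 - 5*q + 6) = (q - 2)*(q + 2)*(q - 3)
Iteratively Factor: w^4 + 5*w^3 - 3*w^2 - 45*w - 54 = (w + 2)*(w^3 + 3*w^2 - 9*w - 27) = (w + 2)*(w + 3)*(w^2 - 9) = (w - 3)*(w + 2)*(w + 3)*(w + 3)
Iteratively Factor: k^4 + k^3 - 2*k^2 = (k)*(k^3 + k^2 - 2*k) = k*(k - 1)*(k^2 + 2*k) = k^2*(k - 1)*(k + 2)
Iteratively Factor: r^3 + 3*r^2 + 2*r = (r + 2)*(r^2 + r) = (r + 1)*(r + 2)*(r)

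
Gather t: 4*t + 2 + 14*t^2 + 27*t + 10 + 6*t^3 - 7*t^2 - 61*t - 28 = 6*t^3 + 7*t^2 - 30*t - 16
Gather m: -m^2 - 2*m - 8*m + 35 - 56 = -m^2 - 10*m - 21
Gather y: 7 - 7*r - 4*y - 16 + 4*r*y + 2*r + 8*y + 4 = -5*r + y*(4*r + 4) - 5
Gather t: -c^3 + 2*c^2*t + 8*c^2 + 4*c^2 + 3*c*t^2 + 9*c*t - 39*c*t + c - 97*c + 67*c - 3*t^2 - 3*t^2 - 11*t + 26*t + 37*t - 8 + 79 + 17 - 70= -c^3 + 12*c^2 - 29*c + t^2*(3*c - 6) + t*(2*c^2 - 30*c + 52) + 18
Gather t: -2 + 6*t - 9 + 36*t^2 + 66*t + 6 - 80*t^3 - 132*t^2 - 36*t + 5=-80*t^3 - 96*t^2 + 36*t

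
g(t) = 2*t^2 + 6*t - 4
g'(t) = 4*t + 6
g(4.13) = 54.89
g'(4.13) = 22.52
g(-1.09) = -8.16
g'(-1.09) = 1.64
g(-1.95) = -8.10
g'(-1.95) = -1.80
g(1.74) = 12.50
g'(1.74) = 12.96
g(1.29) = 7.07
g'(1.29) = 11.16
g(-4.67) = 11.60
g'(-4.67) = -12.68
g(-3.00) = -4.00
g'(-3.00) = -6.00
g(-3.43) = -1.05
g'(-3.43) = -7.72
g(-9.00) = 104.00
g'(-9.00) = -30.00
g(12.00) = 356.00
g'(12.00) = 54.00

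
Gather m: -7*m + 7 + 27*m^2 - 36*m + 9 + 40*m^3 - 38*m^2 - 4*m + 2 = 40*m^3 - 11*m^2 - 47*m + 18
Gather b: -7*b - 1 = -7*b - 1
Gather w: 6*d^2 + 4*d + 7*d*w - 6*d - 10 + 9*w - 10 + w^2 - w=6*d^2 - 2*d + w^2 + w*(7*d + 8) - 20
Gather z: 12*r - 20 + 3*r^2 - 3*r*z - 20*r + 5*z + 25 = 3*r^2 - 8*r + z*(5 - 3*r) + 5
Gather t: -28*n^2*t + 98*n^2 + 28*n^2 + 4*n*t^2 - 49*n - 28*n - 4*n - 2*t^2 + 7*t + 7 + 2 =126*n^2 - 81*n + t^2*(4*n - 2) + t*(7 - 28*n^2) + 9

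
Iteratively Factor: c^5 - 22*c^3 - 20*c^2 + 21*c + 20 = (c + 1)*(c^4 - c^3 - 21*c^2 + c + 20) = (c + 1)*(c + 4)*(c^3 - 5*c^2 - c + 5) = (c + 1)^2*(c + 4)*(c^2 - 6*c + 5) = (c - 5)*(c + 1)^2*(c + 4)*(c - 1)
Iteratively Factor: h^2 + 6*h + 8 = (h + 4)*(h + 2)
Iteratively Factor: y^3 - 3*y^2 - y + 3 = (y - 3)*(y^2 - 1) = (y - 3)*(y - 1)*(y + 1)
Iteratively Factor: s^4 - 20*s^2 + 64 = (s - 2)*(s^3 + 2*s^2 - 16*s - 32) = (s - 4)*(s - 2)*(s^2 + 6*s + 8) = (s - 4)*(s - 2)*(s + 4)*(s + 2)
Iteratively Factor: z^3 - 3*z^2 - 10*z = (z)*(z^2 - 3*z - 10) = z*(z - 5)*(z + 2)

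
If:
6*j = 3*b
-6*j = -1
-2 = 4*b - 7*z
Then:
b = 1/3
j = 1/6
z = 10/21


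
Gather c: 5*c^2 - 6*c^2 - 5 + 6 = 1 - c^2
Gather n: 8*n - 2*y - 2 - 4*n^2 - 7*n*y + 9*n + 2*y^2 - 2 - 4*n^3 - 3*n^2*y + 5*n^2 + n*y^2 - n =-4*n^3 + n^2*(1 - 3*y) + n*(y^2 - 7*y + 16) + 2*y^2 - 2*y - 4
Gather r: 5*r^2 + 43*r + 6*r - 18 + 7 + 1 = 5*r^2 + 49*r - 10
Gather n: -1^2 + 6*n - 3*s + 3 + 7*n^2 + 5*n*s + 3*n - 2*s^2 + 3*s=7*n^2 + n*(5*s + 9) - 2*s^2 + 2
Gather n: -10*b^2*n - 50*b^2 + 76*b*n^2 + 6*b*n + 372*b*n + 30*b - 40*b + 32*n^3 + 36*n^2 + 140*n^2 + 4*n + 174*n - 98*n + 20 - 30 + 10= -50*b^2 - 10*b + 32*n^3 + n^2*(76*b + 176) + n*(-10*b^2 + 378*b + 80)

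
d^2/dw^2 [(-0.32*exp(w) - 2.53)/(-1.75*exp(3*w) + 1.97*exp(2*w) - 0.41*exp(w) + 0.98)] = (3.92*exp(6*w) + 66.423525*exp(5*w) - 95.620437*exp(4*w) + 50.298122*exp(3*w) + 29.213355*exp(2*w) - 18.983803*exp(w) + 1.323882)*exp(w)/(5.359375*exp(9*w) - 18.099375*exp(8*w) + 24.1416*exp(7*w) - 25.129973*exp(6*w) + 25.927332*exp(5*w) - 16.622217*exp(4*w) + 9.860297*exp(3*w) - 6.170178*exp(2*w) + 1.181292*exp(w) - 0.941192)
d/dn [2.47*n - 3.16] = 2.47000000000000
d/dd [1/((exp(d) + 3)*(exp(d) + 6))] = (-2*exp(d) - 9)*exp(d)/(exp(4*d) + 18*exp(3*d) + 117*exp(2*d) + 324*exp(d) + 324)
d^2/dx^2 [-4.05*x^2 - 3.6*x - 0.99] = -8.10000000000000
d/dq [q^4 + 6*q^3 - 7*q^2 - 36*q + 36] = 4*q^3 + 18*q^2 - 14*q - 36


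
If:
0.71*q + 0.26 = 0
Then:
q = -0.37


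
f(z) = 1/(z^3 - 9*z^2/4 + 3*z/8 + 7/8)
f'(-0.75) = -4.55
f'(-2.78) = -0.02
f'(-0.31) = -7.83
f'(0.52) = 3.18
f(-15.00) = 0.00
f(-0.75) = -0.91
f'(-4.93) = -0.00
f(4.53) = 0.02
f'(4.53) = -0.02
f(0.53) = 1.69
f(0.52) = 1.66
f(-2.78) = -0.03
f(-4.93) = -0.01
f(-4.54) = -0.01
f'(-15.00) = 0.00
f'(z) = (-3*z^2 + 9*z/2 - 3/8)/(z^3 - 9*z^2/4 + 3*z/8 + 7/8)^2 = 24*(-8*z^2 + 12*z - 1)/(8*z^3 - 18*z^2 + 3*z + 7)^2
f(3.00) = 0.11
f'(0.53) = 3.35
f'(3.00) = -0.18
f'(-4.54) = -0.00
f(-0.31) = 1.95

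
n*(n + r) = n^2 + n*r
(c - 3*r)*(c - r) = c^2 - 4*c*r + 3*r^2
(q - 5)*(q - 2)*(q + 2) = q^3 - 5*q^2 - 4*q + 20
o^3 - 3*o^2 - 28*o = o*(o - 7)*(o + 4)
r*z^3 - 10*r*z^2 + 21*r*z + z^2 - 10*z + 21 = (z - 7)*(z - 3)*(r*z + 1)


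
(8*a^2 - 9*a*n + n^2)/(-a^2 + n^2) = (-8*a + n)/(a + n)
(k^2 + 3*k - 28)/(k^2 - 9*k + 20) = (k + 7)/(k - 5)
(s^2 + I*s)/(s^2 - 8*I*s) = (s + I)/(s - 8*I)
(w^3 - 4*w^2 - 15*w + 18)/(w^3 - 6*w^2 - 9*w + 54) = (w - 1)/(w - 3)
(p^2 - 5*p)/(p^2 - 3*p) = (p - 5)/(p - 3)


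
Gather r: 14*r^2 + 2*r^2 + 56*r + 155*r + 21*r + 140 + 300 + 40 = 16*r^2 + 232*r + 480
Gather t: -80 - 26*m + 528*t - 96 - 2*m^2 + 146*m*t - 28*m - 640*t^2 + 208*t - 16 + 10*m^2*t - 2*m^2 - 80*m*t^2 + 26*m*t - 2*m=-4*m^2 - 56*m + t^2*(-80*m - 640) + t*(10*m^2 + 172*m + 736) - 192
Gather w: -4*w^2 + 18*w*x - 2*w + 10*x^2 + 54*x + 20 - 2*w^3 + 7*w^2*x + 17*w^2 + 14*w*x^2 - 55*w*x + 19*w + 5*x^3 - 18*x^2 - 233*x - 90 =-2*w^3 + w^2*(7*x + 13) + w*(14*x^2 - 37*x + 17) + 5*x^3 - 8*x^2 - 179*x - 70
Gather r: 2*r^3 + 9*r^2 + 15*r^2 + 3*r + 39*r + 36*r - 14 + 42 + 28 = 2*r^3 + 24*r^2 + 78*r + 56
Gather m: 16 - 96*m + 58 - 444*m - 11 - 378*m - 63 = -918*m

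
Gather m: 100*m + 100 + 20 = 100*m + 120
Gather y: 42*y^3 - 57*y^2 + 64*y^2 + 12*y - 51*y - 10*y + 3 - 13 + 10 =42*y^3 + 7*y^2 - 49*y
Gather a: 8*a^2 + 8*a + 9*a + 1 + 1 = 8*a^2 + 17*a + 2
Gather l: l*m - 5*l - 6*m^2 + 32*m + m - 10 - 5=l*(m - 5) - 6*m^2 + 33*m - 15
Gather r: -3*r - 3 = -3*r - 3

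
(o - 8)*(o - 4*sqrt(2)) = o^2 - 8*o - 4*sqrt(2)*o + 32*sqrt(2)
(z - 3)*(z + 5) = z^2 + 2*z - 15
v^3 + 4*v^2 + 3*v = v*(v + 1)*(v + 3)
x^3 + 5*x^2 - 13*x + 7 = (x - 1)^2*(x + 7)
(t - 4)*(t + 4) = t^2 - 16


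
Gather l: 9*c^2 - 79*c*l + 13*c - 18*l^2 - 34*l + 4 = 9*c^2 + 13*c - 18*l^2 + l*(-79*c - 34) + 4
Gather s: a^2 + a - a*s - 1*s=a^2 + a + s*(-a - 1)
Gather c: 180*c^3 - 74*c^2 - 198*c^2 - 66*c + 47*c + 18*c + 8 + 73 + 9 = 180*c^3 - 272*c^2 - c + 90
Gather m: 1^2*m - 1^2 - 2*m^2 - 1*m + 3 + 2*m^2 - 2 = 0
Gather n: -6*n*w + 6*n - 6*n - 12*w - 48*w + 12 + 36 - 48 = -6*n*w - 60*w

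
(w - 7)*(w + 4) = w^2 - 3*w - 28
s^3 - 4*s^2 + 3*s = s*(s - 3)*(s - 1)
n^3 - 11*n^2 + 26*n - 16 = (n - 8)*(n - 2)*(n - 1)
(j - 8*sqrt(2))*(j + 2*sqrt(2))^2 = j^3 - 4*sqrt(2)*j^2 - 56*j - 64*sqrt(2)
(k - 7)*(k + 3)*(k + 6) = k^3 + 2*k^2 - 45*k - 126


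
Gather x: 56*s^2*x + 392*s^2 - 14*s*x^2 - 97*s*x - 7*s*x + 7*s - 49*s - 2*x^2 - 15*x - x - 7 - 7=392*s^2 - 42*s + x^2*(-14*s - 2) + x*(56*s^2 - 104*s - 16) - 14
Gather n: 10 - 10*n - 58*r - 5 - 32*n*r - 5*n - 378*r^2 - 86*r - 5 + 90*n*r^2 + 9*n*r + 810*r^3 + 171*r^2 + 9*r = n*(90*r^2 - 23*r - 15) + 810*r^3 - 207*r^2 - 135*r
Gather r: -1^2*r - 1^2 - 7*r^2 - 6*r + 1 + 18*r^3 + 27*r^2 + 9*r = 18*r^3 + 20*r^2 + 2*r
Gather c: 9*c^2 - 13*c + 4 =9*c^2 - 13*c + 4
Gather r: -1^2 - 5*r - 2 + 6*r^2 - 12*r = 6*r^2 - 17*r - 3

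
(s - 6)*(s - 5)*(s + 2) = s^3 - 9*s^2 + 8*s + 60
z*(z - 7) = z^2 - 7*z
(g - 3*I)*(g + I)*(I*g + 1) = I*g^3 + 3*g^2 + I*g + 3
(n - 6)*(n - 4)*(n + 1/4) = n^3 - 39*n^2/4 + 43*n/2 + 6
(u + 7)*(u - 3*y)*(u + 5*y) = u^3 + 2*u^2*y + 7*u^2 - 15*u*y^2 + 14*u*y - 105*y^2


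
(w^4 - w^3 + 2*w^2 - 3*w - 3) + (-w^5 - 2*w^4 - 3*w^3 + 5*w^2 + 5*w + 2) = -w^5 - w^4 - 4*w^3 + 7*w^2 + 2*w - 1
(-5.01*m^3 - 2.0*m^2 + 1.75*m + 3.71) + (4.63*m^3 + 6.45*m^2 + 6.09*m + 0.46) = -0.38*m^3 + 4.45*m^2 + 7.84*m + 4.17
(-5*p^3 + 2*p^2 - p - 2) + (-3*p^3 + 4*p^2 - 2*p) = -8*p^3 + 6*p^2 - 3*p - 2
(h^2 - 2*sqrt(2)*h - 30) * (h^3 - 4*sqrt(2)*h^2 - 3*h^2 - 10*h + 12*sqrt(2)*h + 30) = h^5 - 6*sqrt(2)*h^4 - 3*h^4 - 24*h^3 + 18*sqrt(2)*h^3 + 72*h^2 + 140*sqrt(2)*h^2 - 420*sqrt(2)*h + 300*h - 900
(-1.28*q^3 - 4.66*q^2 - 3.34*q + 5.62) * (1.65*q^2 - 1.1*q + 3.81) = -2.112*q^5 - 6.281*q^4 - 5.2618*q^3 - 4.8076*q^2 - 18.9074*q + 21.4122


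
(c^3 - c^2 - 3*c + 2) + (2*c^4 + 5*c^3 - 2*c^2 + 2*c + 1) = 2*c^4 + 6*c^3 - 3*c^2 - c + 3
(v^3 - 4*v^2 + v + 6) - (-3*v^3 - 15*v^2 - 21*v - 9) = 4*v^3 + 11*v^2 + 22*v + 15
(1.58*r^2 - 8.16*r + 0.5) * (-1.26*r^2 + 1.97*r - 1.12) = -1.9908*r^4 + 13.3942*r^3 - 18.4748*r^2 + 10.1242*r - 0.56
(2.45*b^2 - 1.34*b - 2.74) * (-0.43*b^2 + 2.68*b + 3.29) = -1.0535*b^4 + 7.1422*b^3 + 5.6475*b^2 - 11.7518*b - 9.0146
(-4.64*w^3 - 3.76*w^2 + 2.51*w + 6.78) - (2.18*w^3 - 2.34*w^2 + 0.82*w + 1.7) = -6.82*w^3 - 1.42*w^2 + 1.69*w + 5.08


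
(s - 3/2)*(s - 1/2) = s^2 - 2*s + 3/4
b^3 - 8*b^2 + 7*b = b*(b - 7)*(b - 1)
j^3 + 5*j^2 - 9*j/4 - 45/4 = (j - 3/2)*(j + 3/2)*(j + 5)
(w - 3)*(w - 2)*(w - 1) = w^3 - 6*w^2 + 11*w - 6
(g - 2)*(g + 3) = g^2 + g - 6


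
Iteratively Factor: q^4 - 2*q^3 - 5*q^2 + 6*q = (q)*(q^3 - 2*q^2 - 5*q + 6) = q*(q + 2)*(q^2 - 4*q + 3) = q*(q - 3)*(q + 2)*(q - 1)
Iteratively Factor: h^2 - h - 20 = (h - 5)*(h + 4)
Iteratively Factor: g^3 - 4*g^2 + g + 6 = (g - 3)*(g^2 - g - 2) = (g - 3)*(g - 2)*(g + 1)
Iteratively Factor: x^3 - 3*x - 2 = (x + 1)*(x^2 - x - 2) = (x + 1)^2*(x - 2)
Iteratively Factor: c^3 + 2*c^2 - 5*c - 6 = (c + 3)*(c^2 - c - 2) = (c + 1)*(c + 3)*(c - 2)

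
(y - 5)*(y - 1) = y^2 - 6*y + 5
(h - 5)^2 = h^2 - 10*h + 25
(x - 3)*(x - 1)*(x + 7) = x^3 + 3*x^2 - 25*x + 21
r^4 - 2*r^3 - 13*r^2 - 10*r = r*(r - 5)*(r + 1)*(r + 2)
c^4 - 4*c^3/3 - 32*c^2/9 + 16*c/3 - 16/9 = (c - 2)*(c - 2/3)^2*(c + 2)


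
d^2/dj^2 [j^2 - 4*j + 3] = 2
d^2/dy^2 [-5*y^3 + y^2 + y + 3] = 2 - 30*y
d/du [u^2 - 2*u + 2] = 2*u - 2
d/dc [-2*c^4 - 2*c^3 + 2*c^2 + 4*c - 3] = -8*c^3 - 6*c^2 + 4*c + 4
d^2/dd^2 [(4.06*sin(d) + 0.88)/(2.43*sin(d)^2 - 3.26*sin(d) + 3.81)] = (-23.973894*sin(d)^5 - 52.947756*sin(d)^4 + 294.393528*sin(d)^3 + 3.98716400000002*sin(d)^2 - 337.224786*sin(d) + 103.26524)/(14.348907*sin(d)^6 - 57.749922*sin(d)^5 + 144.968211*sin(d)^4 - 215.738324*sin(d)^3 + 227.295837*sin(d)^2 - 141.967458*sin(d) + 55.306341)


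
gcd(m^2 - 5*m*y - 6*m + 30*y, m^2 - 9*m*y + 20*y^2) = -m + 5*y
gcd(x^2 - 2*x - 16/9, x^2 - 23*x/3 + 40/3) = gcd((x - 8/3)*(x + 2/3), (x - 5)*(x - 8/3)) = x - 8/3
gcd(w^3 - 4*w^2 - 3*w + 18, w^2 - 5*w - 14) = w + 2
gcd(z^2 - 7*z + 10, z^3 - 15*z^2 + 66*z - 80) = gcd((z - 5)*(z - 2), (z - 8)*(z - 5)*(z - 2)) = z^2 - 7*z + 10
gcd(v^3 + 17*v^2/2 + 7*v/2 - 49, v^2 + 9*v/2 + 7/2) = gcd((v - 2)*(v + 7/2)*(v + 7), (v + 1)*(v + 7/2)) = v + 7/2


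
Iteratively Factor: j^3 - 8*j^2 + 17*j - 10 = (j - 1)*(j^2 - 7*j + 10) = (j - 2)*(j - 1)*(j - 5)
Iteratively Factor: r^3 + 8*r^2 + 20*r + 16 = (r + 4)*(r^2 + 4*r + 4) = (r + 2)*(r + 4)*(r + 2)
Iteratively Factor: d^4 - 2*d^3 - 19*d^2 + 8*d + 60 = (d + 2)*(d^3 - 4*d^2 - 11*d + 30) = (d - 5)*(d + 2)*(d^2 + d - 6) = (d - 5)*(d + 2)*(d + 3)*(d - 2)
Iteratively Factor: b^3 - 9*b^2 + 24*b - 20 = (b - 5)*(b^2 - 4*b + 4) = (b - 5)*(b - 2)*(b - 2)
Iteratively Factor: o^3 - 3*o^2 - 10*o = (o)*(o^2 - 3*o - 10) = o*(o - 5)*(o + 2)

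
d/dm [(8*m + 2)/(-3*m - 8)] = -58/(3*m + 8)^2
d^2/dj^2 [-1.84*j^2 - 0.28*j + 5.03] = -3.68000000000000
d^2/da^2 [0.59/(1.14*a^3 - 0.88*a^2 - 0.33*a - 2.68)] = ((1.0384 - 4.0356*a)*(-1.14*a^3 + 0.88*a^2 + 0.33*a + 2.68) - 0.59*(-6.84*a^2 + 3.52*a + 0.66)*(-3.42*a^2 + 1.76*a + 0.33))/(-1.14*a^3 + 0.88*a^2 + 0.33*a + 2.68)^3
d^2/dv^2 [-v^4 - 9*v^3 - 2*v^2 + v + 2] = -12*v^2 - 54*v - 4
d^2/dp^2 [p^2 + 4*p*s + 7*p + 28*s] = 2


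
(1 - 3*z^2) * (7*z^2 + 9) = -21*z^4 - 20*z^2 + 9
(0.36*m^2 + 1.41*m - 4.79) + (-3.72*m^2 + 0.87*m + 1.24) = -3.36*m^2 + 2.28*m - 3.55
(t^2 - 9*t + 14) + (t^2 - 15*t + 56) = 2*t^2 - 24*t + 70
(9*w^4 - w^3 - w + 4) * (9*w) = 81*w^5 - 9*w^4 - 9*w^2 + 36*w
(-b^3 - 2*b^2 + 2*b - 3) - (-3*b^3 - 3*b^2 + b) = 2*b^3 + b^2 + b - 3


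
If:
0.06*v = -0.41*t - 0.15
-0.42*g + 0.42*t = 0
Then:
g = -0.146341463414634*v - 0.365853658536585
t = -0.146341463414634*v - 0.365853658536585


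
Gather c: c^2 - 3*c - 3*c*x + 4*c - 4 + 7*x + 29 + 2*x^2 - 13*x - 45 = c^2 + c*(1 - 3*x) + 2*x^2 - 6*x - 20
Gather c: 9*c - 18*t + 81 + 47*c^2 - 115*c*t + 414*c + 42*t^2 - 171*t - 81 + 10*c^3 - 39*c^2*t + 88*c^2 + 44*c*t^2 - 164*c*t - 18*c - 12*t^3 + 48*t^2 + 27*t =10*c^3 + c^2*(135 - 39*t) + c*(44*t^2 - 279*t + 405) - 12*t^3 + 90*t^2 - 162*t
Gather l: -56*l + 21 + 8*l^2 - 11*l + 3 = 8*l^2 - 67*l + 24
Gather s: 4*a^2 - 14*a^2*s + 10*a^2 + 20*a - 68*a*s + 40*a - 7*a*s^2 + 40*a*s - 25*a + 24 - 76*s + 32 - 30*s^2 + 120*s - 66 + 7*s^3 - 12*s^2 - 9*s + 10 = 14*a^2 + 35*a + 7*s^3 + s^2*(-7*a - 42) + s*(-14*a^2 - 28*a + 35)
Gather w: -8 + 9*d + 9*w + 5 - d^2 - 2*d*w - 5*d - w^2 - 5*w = -d^2 + 4*d - w^2 + w*(4 - 2*d) - 3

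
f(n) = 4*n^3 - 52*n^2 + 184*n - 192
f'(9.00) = 220.00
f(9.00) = 168.00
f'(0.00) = 184.00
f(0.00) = -192.00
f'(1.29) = 69.81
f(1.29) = -32.59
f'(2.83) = -14.21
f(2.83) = 2.92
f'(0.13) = 170.68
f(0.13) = -168.95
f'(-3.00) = 604.00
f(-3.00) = -1320.00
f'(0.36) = 148.12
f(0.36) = -132.31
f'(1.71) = 41.25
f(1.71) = -9.41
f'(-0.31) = 217.39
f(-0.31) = -254.16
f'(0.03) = 180.89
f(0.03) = -186.53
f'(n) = 12*n^2 - 104*n + 184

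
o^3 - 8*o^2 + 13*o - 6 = (o - 6)*(o - 1)^2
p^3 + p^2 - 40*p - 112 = (p - 7)*(p + 4)^2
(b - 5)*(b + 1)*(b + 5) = b^3 + b^2 - 25*b - 25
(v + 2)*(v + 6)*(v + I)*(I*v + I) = I*v^4 - v^3 + 9*I*v^3 - 9*v^2 + 20*I*v^2 - 20*v + 12*I*v - 12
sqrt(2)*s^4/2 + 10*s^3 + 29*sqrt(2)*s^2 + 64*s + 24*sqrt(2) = (s + sqrt(2))*(s + 2*sqrt(2))*(s + 6*sqrt(2))*(sqrt(2)*s/2 + 1)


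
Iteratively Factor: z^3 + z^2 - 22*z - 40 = (z + 4)*(z^2 - 3*z - 10) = (z - 5)*(z + 4)*(z + 2)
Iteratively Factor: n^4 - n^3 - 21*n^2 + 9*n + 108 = (n + 3)*(n^3 - 4*n^2 - 9*n + 36) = (n - 4)*(n + 3)*(n^2 - 9) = (n - 4)*(n - 3)*(n + 3)*(n + 3)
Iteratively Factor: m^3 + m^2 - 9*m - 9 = (m + 3)*(m^2 - 2*m - 3) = (m + 1)*(m + 3)*(m - 3)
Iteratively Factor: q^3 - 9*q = (q)*(q^2 - 9) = q*(q - 3)*(q + 3)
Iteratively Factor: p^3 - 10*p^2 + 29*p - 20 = (p - 5)*(p^2 - 5*p + 4) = (p - 5)*(p - 1)*(p - 4)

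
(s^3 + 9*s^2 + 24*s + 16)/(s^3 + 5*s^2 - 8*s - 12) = (s^2 + 8*s + 16)/(s^2 + 4*s - 12)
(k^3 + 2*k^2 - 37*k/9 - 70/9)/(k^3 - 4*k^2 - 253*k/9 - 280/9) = (k - 2)/(k - 8)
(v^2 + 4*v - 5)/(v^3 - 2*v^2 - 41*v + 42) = (v + 5)/(v^2 - v - 42)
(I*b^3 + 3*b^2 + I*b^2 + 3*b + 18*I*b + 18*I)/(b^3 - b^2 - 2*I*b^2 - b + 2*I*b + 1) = (I*b^3 + b^2*(3 + I) + b*(3 + 18*I) + 18*I)/(b^3 + b^2*(-1 - 2*I) + b*(-1 + 2*I) + 1)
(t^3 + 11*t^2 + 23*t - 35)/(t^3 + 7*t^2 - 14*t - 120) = (t^2 + 6*t - 7)/(t^2 + 2*t - 24)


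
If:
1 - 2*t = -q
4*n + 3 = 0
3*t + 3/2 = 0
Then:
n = -3/4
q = -2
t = -1/2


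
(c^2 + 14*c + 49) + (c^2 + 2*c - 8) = 2*c^2 + 16*c + 41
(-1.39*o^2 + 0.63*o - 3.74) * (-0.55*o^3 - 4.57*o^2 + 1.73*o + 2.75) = 0.7645*o^5 + 6.0058*o^4 - 3.2268*o^3 + 14.3592*o^2 - 4.7377*o - 10.285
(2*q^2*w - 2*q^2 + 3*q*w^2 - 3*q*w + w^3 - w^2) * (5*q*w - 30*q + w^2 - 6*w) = 10*q^3*w^2 - 70*q^3*w + 60*q^3 + 17*q^2*w^3 - 119*q^2*w^2 + 102*q^2*w + 8*q*w^4 - 56*q*w^3 + 48*q*w^2 + w^5 - 7*w^4 + 6*w^3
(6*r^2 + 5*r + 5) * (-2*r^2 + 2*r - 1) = -12*r^4 + 2*r^3 - 6*r^2 + 5*r - 5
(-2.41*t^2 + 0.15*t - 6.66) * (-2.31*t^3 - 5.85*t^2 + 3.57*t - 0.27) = 5.5671*t^5 + 13.752*t^4 + 5.9034*t^3 + 40.1472*t^2 - 23.8167*t + 1.7982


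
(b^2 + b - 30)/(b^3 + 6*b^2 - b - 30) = (b^2 + b - 30)/(b^3 + 6*b^2 - b - 30)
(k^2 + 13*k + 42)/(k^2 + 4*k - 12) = (k + 7)/(k - 2)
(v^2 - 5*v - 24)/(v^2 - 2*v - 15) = (v - 8)/(v - 5)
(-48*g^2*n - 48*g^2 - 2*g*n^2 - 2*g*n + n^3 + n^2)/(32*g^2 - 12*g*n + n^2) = (-6*g*n - 6*g - n^2 - n)/(4*g - n)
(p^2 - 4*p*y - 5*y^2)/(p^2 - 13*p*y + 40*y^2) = (-p - y)/(-p + 8*y)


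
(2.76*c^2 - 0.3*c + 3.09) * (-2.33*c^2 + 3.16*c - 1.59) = -6.4308*c^4 + 9.4206*c^3 - 12.5361*c^2 + 10.2414*c - 4.9131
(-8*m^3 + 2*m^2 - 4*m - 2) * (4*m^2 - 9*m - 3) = -32*m^5 + 80*m^4 - 10*m^3 + 22*m^2 + 30*m + 6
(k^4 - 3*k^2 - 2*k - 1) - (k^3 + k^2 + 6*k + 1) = k^4 - k^3 - 4*k^2 - 8*k - 2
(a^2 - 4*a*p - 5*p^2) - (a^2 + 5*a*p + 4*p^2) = -9*a*p - 9*p^2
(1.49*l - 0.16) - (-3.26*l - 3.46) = 4.75*l + 3.3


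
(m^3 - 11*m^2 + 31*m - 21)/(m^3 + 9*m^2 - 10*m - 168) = (m^3 - 11*m^2 + 31*m - 21)/(m^3 + 9*m^2 - 10*m - 168)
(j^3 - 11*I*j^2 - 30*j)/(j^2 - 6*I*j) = j - 5*I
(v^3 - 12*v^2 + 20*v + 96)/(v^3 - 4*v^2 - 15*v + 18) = (v^2 - 6*v - 16)/(v^2 + 2*v - 3)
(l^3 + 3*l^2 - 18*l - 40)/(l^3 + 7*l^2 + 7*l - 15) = (l^2 - 2*l - 8)/(l^2 + 2*l - 3)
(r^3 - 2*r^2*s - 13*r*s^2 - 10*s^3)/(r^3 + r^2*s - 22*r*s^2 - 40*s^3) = (r + s)/(r + 4*s)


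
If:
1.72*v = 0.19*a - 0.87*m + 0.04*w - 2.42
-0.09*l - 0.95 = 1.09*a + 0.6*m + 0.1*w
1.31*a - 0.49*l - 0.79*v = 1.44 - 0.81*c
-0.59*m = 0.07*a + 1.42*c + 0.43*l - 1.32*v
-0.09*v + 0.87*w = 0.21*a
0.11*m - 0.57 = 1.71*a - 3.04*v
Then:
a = 1.51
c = 2.21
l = 2.79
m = -4.82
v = 1.21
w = 0.49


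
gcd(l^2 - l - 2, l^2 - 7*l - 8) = l + 1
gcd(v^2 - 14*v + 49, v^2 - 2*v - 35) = v - 7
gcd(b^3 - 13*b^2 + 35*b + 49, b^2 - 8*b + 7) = b - 7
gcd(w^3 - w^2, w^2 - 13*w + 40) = 1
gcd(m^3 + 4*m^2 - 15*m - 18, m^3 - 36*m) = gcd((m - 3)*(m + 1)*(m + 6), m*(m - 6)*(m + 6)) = m + 6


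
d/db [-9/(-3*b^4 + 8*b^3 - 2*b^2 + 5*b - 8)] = 9*(-12*b^3 + 24*b^2 - 4*b + 5)/(3*b^4 - 8*b^3 + 2*b^2 - 5*b + 8)^2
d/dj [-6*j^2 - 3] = -12*j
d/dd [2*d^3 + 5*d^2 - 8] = 2*d*(3*d + 5)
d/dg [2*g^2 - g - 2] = 4*g - 1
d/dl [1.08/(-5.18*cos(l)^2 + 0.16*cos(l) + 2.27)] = (0.1728 - 11.1888*cos(l))*sin(l)/(-5.18*cos(l)^2 + 0.16*cos(l) + 2.27)^2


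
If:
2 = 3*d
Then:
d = 2/3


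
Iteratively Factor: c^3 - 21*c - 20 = (c + 4)*(c^2 - 4*c - 5) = (c - 5)*(c + 4)*(c + 1)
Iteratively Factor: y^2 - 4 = (y - 2)*(y + 2)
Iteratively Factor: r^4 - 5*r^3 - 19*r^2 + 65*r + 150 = (r - 5)*(r^3 - 19*r - 30) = (r - 5)*(r + 3)*(r^2 - 3*r - 10) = (r - 5)*(r + 2)*(r + 3)*(r - 5)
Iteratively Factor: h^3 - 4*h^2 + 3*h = (h - 1)*(h^2 - 3*h) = h*(h - 1)*(h - 3)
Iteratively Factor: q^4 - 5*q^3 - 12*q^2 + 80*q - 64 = (q - 1)*(q^3 - 4*q^2 - 16*q + 64) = (q - 4)*(q - 1)*(q^2 - 16) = (q - 4)*(q - 1)*(q + 4)*(q - 4)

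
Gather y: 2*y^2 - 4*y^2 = -2*y^2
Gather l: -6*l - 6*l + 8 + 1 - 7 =2 - 12*l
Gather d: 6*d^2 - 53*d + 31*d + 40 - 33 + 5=6*d^2 - 22*d + 12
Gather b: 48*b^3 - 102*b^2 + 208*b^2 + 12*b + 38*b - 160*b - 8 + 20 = 48*b^3 + 106*b^2 - 110*b + 12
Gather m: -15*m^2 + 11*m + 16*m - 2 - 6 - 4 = -15*m^2 + 27*m - 12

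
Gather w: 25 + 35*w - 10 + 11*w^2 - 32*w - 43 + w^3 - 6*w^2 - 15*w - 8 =w^3 + 5*w^2 - 12*w - 36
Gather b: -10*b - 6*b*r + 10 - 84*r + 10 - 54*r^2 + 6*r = b*(-6*r - 10) - 54*r^2 - 78*r + 20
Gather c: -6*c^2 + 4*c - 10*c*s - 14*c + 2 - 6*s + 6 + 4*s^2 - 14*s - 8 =-6*c^2 + c*(-10*s - 10) + 4*s^2 - 20*s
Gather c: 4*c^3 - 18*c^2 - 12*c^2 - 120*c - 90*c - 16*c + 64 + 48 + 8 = 4*c^3 - 30*c^2 - 226*c + 120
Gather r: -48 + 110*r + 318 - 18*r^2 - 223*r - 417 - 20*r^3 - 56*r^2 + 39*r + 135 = -20*r^3 - 74*r^2 - 74*r - 12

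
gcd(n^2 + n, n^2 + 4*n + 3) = n + 1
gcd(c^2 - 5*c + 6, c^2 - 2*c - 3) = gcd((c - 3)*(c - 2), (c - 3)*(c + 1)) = c - 3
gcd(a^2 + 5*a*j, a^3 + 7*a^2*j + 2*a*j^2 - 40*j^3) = a + 5*j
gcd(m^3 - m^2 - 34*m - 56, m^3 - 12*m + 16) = m + 4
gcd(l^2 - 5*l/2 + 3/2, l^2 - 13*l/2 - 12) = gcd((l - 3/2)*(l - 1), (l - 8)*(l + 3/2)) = 1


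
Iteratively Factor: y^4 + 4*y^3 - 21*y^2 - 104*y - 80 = (y - 5)*(y^3 + 9*y^2 + 24*y + 16) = (y - 5)*(y + 4)*(y^2 + 5*y + 4) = (y - 5)*(y + 4)^2*(y + 1)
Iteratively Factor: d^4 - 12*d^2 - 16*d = (d + 2)*(d^3 - 2*d^2 - 8*d) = (d - 4)*(d + 2)*(d^2 + 2*d) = (d - 4)*(d + 2)^2*(d)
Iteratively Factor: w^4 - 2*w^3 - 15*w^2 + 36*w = (w + 4)*(w^3 - 6*w^2 + 9*w) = w*(w + 4)*(w^2 - 6*w + 9) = w*(w - 3)*(w + 4)*(w - 3)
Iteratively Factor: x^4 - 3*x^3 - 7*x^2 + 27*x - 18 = (x - 1)*(x^3 - 2*x^2 - 9*x + 18) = (x - 3)*(x - 1)*(x^2 + x - 6) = (x - 3)*(x - 2)*(x - 1)*(x + 3)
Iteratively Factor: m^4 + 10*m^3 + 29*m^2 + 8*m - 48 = (m + 3)*(m^3 + 7*m^2 + 8*m - 16) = (m - 1)*(m + 3)*(m^2 + 8*m + 16) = (m - 1)*(m + 3)*(m + 4)*(m + 4)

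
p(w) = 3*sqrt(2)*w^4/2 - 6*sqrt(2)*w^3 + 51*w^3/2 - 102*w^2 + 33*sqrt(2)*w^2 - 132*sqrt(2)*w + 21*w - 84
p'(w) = 6*sqrt(2)*w^3 - 18*sqrt(2)*w^2 + 153*w^2/2 - 204*w + 66*sqrt(2)*w - 132*sqrt(2) + 21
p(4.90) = 1000.35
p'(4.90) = 1515.94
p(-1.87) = -52.99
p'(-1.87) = 164.27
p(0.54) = -186.74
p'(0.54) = -209.21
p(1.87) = -450.10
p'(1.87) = -138.63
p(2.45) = -495.38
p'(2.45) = -5.62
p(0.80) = -242.37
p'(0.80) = -217.19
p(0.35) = -148.00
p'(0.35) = -197.79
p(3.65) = -221.98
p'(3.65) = 523.06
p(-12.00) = 8522.72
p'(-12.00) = -6149.94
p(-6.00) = -2007.81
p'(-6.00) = 503.06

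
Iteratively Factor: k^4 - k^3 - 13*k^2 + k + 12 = (k - 4)*(k^3 + 3*k^2 - k - 3) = (k - 4)*(k - 1)*(k^2 + 4*k + 3) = (k - 4)*(k - 1)*(k + 1)*(k + 3)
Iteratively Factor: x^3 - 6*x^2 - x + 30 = (x + 2)*(x^2 - 8*x + 15) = (x - 3)*(x + 2)*(x - 5)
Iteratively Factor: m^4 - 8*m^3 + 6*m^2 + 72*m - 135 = (m + 3)*(m^3 - 11*m^2 + 39*m - 45) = (m - 3)*(m + 3)*(m^2 - 8*m + 15) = (m - 5)*(m - 3)*(m + 3)*(m - 3)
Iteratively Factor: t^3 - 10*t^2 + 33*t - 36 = (t - 4)*(t^2 - 6*t + 9) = (t - 4)*(t - 3)*(t - 3)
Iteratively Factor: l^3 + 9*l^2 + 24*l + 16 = (l + 4)*(l^2 + 5*l + 4) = (l + 1)*(l + 4)*(l + 4)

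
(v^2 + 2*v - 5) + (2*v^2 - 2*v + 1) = 3*v^2 - 4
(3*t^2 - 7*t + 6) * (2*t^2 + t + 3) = 6*t^4 - 11*t^3 + 14*t^2 - 15*t + 18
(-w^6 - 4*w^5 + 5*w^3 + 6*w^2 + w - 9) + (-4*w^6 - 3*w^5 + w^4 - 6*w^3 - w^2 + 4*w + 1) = -5*w^6 - 7*w^5 + w^4 - w^3 + 5*w^2 + 5*w - 8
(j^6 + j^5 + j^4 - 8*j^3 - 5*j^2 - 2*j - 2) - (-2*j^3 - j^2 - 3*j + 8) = j^6 + j^5 + j^4 - 6*j^3 - 4*j^2 + j - 10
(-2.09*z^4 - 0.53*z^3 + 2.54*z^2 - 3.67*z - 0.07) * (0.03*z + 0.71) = -0.0627*z^5 - 1.4998*z^4 - 0.3001*z^3 + 1.6933*z^2 - 2.6078*z - 0.0497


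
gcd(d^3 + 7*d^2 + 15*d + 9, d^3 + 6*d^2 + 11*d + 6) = d^2 + 4*d + 3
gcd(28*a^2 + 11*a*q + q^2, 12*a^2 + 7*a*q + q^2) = 4*a + q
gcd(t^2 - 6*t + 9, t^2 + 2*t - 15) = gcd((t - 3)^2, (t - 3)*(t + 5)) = t - 3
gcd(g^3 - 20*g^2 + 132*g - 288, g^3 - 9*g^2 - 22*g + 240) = g^2 - 14*g + 48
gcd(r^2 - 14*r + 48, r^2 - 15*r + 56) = r - 8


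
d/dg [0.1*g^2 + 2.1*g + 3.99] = 0.2*g + 2.1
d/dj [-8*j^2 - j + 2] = -16*j - 1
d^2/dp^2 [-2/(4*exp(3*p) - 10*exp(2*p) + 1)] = 8*(-8*(3*exp(p) - 5)^2*exp(2*p) + (9*exp(p) - 10)*(4*exp(3*p) - 10*exp(2*p) + 1))*exp(2*p)/(4*exp(3*p) - 10*exp(2*p) + 1)^3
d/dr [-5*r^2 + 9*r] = 9 - 10*r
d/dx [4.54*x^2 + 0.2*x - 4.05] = 9.08*x + 0.2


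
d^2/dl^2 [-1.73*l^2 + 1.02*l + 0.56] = -3.46000000000000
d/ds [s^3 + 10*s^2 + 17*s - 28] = 3*s^2 + 20*s + 17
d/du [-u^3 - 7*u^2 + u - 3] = -3*u^2 - 14*u + 1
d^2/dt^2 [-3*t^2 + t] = -6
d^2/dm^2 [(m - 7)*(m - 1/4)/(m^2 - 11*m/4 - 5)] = 18*(-32*m^3 + 144*m^2 - 876*m + 1043)/(64*m^6 - 528*m^5 + 492*m^4 + 3949*m^3 - 2460*m^2 - 13200*m - 8000)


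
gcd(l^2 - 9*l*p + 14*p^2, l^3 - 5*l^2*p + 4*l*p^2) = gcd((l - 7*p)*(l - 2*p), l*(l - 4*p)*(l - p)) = 1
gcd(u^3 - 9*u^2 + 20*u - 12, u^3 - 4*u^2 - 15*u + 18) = u^2 - 7*u + 6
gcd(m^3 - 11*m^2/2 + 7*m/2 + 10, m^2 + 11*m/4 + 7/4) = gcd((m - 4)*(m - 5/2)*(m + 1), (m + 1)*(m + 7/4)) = m + 1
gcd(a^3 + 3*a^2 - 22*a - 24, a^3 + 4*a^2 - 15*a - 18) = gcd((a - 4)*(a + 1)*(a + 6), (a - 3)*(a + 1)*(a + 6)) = a^2 + 7*a + 6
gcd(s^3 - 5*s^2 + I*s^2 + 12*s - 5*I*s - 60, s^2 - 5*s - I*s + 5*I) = s - 5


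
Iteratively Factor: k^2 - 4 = (k + 2)*(k - 2)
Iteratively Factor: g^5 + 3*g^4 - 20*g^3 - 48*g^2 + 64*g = (g - 4)*(g^4 + 7*g^3 + 8*g^2 - 16*g) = (g - 4)*(g - 1)*(g^3 + 8*g^2 + 16*g) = g*(g - 4)*(g - 1)*(g^2 + 8*g + 16) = g*(g - 4)*(g - 1)*(g + 4)*(g + 4)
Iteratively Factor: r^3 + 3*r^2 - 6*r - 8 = (r - 2)*(r^2 + 5*r + 4) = (r - 2)*(r + 1)*(r + 4)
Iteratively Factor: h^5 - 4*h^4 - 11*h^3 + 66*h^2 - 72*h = (h - 3)*(h^4 - h^3 - 14*h^2 + 24*h) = h*(h - 3)*(h^3 - h^2 - 14*h + 24) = h*(h - 3)*(h + 4)*(h^2 - 5*h + 6) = h*(h - 3)^2*(h + 4)*(h - 2)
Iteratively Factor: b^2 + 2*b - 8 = (b - 2)*(b + 4)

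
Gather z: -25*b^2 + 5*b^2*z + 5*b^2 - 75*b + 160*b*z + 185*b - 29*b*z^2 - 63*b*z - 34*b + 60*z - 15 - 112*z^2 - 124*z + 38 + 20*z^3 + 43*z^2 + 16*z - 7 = -20*b^2 + 76*b + 20*z^3 + z^2*(-29*b - 69) + z*(5*b^2 + 97*b - 48) + 16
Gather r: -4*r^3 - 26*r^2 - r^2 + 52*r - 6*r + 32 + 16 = -4*r^3 - 27*r^2 + 46*r + 48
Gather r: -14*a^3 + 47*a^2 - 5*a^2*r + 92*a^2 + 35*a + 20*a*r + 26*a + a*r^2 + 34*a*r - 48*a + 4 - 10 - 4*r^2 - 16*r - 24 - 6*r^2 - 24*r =-14*a^3 + 139*a^2 + 13*a + r^2*(a - 10) + r*(-5*a^2 + 54*a - 40) - 30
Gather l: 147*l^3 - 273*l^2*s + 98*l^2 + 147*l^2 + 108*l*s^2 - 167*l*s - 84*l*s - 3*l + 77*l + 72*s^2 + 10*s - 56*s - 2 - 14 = 147*l^3 + l^2*(245 - 273*s) + l*(108*s^2 - 251*s + 74) + 72*s^2 - 46*s - 16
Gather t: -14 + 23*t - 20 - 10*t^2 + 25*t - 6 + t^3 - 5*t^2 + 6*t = t^3 - 15*t^2 + 54*t - 40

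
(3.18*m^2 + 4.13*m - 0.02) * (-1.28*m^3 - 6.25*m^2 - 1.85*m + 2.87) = -4.0704*m^5 - 25.1614*m^4 - 31.6699*m^3 + 1.6111*m^2 + 11.8901*m - 0.0574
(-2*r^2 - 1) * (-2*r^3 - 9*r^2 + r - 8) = 4*r^5 + 18*r^4 + 25*r^2 - r + 8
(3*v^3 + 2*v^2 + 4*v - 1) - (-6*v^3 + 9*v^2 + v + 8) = 9*v^3 - 7*v^2 + 3*v - 9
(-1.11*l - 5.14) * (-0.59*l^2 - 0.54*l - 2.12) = 0.6549*l^3 + 3.632*l^2 + 5.1288*l + 10.8968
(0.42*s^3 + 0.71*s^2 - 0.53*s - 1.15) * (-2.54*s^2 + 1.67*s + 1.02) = -1.0668*s^5 - 1.102*s^4 + 2.9603*s^3 + 2.7601*s^2 - 2.4611*s - 1.173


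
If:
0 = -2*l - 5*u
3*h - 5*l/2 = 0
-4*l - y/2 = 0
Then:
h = -5*y/48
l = -y/8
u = y/20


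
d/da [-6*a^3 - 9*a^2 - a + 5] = -18*a^2 - 18*a - 1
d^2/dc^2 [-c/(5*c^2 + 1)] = 10*c*(3 - 5*c^2)/(5*c^2 + 1)^3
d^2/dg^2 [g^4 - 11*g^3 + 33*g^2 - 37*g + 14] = 12*g^2 - 66*g + 66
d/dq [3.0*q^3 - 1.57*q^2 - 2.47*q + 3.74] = 9.0*q^2 - 3.14*q - 2.47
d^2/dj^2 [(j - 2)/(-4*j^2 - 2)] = 2*(8*j^2*(2 - j) + (3*j - 2)*(2*j^2 + 1))/(2*j^2 + 1)^3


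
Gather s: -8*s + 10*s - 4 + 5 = 2*s + 1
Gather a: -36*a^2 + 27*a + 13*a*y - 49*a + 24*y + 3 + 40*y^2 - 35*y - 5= -36*a^2 + a*(13*y - 22) + 40*y^2 - 11*y - 2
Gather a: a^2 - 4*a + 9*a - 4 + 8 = a^2 + 5*a + 4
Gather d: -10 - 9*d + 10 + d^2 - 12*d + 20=d^2 - 21*d + 20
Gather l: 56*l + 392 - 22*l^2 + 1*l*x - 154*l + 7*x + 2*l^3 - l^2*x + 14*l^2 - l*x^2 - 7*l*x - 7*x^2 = 2*l^3 + l^2*(-x - 8) + l*(-x^2 - 6*x - 98) - 7*x^2 + 7*x + 392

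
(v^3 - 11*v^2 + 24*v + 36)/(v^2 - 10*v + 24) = (v^2 - 5*v - 6)/(v - 4)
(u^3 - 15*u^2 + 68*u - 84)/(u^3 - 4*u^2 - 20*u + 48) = (u - 7)/(u + 4)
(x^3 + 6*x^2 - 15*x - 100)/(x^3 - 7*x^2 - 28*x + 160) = (x + 5)/(x - 8)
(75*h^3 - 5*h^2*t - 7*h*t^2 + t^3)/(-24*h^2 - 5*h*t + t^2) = (25*h^2 - 10*h*t + t^2)/(-8*h + t)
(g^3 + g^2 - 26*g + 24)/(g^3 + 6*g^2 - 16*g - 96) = (g - 1)/(g + 4)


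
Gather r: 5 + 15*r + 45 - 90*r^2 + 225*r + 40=-90*r^2 + 240*r + 90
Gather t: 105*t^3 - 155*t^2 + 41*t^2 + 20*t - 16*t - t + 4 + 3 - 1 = 105*t^3 - 114*t^2 + 3*t + 6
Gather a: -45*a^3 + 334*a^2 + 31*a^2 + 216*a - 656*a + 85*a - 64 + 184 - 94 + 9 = -45*a^3 + 365*a^2 - 355*a + 35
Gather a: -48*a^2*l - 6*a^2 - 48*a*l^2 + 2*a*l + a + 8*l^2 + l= a^2*(-48*l - 6) + a*(-48*l^2 + 2*l + 1) + 8*l^2 + l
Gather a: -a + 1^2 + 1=2 - a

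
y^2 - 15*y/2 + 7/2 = (y - 7)*(y - 1/2)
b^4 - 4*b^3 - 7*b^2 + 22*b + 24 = (b - 4)*(b - 3)*(b + 1)*(b + 2)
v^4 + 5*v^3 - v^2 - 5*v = v*(v - 1)*(v + 1)*(v + 5)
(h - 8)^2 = h^2 - 16*h + 64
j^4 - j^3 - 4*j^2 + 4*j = j*(j - 2)*(j - 1)*(j + 2)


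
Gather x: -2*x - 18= -2*x - 18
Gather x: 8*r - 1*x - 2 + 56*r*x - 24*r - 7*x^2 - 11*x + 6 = -16*r - 7*x^2 + x*(56*r - 12) + 4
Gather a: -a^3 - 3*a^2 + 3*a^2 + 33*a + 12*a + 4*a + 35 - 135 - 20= -a^3 + 49*a - 120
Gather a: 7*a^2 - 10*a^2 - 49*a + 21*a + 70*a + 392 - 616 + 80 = -3*a^2 + 42*a - 144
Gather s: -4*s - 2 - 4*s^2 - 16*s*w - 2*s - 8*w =-4*s^2 + s*(-16*w - 6) - 8*w - 2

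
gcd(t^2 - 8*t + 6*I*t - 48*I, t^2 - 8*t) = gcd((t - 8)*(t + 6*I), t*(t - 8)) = t - 8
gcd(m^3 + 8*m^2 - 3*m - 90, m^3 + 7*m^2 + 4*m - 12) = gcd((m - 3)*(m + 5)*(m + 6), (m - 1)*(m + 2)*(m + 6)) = m + 6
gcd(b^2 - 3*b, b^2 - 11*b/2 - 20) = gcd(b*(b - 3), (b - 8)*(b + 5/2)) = 1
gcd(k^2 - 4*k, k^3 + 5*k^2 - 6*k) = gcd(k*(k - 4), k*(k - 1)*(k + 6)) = k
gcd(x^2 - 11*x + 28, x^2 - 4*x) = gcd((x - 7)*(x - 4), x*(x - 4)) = x - 4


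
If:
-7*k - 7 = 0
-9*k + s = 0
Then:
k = -1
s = -9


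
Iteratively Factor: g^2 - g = (g - 1)*(g)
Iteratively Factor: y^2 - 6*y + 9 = (y - 3)*(y - 3)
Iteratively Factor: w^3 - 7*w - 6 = (w - 3)*(w^2 + 3*w + 2) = (w - 3)*(w + 1)*(w + 2)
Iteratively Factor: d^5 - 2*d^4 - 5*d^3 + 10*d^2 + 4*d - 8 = (d - 2)*(d^4 - 5*d^2 + 4) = (d - 2)*(d - 1)*(d^3 + d^2 - 4*d - 4) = (d - 2)^2*(d - 1)*(d^2 + 3*d + 2) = (d - 2)^2*(d - 1)*(d + 2)*(d + 1)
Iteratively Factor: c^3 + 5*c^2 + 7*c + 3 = (c + 1)*(c^2 + 4*c + 3) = (c + 1)^2*(c + 3)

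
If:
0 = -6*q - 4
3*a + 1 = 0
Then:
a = -1/3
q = -2/3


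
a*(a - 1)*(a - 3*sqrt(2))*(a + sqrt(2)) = a^4 - 2*sqrt(2)*a^3 - a^3 - 6*a^2 + 2*sqrt(2)*a^2 + 6*a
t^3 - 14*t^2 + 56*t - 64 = (t - 8)*(t - 4)*(t - 2)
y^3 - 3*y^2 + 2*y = y*(y - 2)*(y - 1)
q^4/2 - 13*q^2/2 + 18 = (q/2 + 1)*(q - 3)*(q - 2)*(q + 3)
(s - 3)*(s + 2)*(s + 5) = s^3 + 4*s^2 - 11*s - 30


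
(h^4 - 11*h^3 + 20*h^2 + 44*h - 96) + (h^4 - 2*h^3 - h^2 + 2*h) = 2*h^4 - 13*h^3 + 19*h^2 + 46*h - 96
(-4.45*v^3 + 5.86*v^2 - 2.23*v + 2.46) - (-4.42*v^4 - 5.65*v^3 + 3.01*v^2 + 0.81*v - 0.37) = 4.42*v^4 + 1.2*v^3 + 2.85*v^2 - 3.04*v + 2.83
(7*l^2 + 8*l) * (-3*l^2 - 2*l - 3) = -21*l^4 - 38*l^3 - 37*l^2 - 24*l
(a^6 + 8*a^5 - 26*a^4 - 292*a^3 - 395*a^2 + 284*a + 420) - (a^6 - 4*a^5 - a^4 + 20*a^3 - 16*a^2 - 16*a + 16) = 12*a^5 - 25*a^4 - 312*a^3 - 379*a^2 + 300*a + 404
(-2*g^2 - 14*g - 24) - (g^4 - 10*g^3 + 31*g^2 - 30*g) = -g^4 + 10*g^3 - 33*g^2 + 16*g - 24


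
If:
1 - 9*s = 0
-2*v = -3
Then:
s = 1/9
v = 3/2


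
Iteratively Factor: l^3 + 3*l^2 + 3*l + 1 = (l + 1)*(l^2 + 2*l + 1) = (l + 1)^2*(l + 1)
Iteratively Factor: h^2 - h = (h)*(h - 1)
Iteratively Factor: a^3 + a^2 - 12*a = (a - 3)*(a^2 + 4*a) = (a - 3)*(a + 4)*(a)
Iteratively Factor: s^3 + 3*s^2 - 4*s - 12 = (s + 2)*(s^2 + s - 6) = (s + 2)*(s + 3)*(s - 2)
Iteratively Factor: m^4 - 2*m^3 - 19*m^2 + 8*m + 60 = (m - 2)*(m^3 - 19*m - 30) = (m - 5)*(m - 2)*(m^2 + 5*m + 6) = (m - 5)*(m - 2)*(m + 3)*(m + 2)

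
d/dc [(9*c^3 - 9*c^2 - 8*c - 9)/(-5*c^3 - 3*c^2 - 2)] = (-72*c^4 - 80*c^3 - 213*c^2 - 18*c + 16)/(25*c^6 + 30*c^5 + 9*c^4 + 20*c^3 + 12*c^2 + 4)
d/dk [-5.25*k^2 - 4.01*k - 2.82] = -10.5*k - 4.01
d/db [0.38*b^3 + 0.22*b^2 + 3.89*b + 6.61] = 1.14*b^2 + 0.44*b + 3.89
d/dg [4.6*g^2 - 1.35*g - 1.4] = 9.2*g - 1.35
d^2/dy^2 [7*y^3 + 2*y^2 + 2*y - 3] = 42*y + 4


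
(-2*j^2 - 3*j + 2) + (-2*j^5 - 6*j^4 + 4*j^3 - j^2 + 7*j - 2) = -2*j^5 - 6*j^4 + 4*j^3 - 3*j^2 + 4*j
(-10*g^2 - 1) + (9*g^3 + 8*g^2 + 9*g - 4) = 9*g^3 - 2*g^2 + 9*g - 5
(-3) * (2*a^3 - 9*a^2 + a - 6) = -6*a^3 + 27*a^2 - 3*a + 18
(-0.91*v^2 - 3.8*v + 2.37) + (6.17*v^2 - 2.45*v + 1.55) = 5.26*v^2 - 6.25*v + 3.92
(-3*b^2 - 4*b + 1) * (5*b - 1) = -15*b^3 - 17*b^2 + 9*b - 1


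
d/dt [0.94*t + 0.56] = 0.940000000000000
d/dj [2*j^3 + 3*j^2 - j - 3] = 6*j^2 + 6*j - 1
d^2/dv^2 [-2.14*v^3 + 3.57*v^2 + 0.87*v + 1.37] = 7.14 - 12.84*v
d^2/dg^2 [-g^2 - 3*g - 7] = -2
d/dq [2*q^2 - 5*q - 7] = 4*q - 5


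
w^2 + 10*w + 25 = (w + 5)^2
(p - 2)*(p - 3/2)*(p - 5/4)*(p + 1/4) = p^4 - 9*p^3/2 + 99*p^2/16 - 61*p/32 - 15/16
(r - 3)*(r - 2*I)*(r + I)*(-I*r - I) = -I*r^4 - r^3 + 2*I*r^3 + 2*r^2 + I*r^2 + 3*r + 4*I*r + 6*I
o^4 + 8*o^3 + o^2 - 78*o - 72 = (o - 3)*(o + 1)*(o + 4)*(o + 6)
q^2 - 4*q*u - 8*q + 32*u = (q - 8)*(q - 4*u)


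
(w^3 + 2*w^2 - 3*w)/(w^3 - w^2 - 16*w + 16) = w*(w + 3)/(w^2 - 16)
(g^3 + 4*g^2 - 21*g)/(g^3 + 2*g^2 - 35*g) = (g - 3)/(g - 5)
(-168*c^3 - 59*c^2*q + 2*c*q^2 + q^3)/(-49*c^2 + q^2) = (-24*c^2 - 5*c*q + q^2)/(-7*c + q)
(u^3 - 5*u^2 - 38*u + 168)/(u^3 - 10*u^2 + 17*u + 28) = (u + 6)/(u + 1)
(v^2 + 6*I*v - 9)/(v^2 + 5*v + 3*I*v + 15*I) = (v + 3*I)/(v + 5)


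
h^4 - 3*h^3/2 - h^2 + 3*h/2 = h*(h - 3/2)*(h - 1)*(h + 1)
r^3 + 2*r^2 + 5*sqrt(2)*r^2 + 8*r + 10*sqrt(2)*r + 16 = (r + 2)*(r + sqrt(2))*(r + 4*sqrt(2))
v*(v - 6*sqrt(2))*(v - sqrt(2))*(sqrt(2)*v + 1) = sqrt(2)*v^4 - 13*v^3 + 5*sqrt(2)*v^2 + 12*v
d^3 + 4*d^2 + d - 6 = (d - 1)*(d + 2)*(d + 3)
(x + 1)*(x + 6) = x^2 + 7*x + 6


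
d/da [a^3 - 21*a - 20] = 3*a^2 - 21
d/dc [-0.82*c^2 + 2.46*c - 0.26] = 2.46 - 1.64*c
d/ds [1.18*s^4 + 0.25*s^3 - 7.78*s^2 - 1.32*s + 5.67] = 4.72*s^3 + 0.75*s^2 - 15.56*s - 1.32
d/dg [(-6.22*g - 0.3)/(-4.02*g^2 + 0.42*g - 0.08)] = (-25.0044*g^2 - 2.412*g + 0.6236)/(16.1604*g^4 - 3.3768*g^3 + 0.8196*g^2 - 0.0672*g + 0.0064)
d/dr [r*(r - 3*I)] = 2*r - 3*I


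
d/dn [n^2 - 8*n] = 2*n - 8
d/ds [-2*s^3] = -6*s^2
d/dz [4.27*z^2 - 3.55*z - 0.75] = 8.54*z - 3.55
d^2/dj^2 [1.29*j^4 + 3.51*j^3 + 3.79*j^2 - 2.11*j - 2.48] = 15.48*j^2 + 21.06*j + 7.58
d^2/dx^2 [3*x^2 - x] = 6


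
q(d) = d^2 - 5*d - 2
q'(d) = 2*d - 5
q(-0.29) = -0.47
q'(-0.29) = -5.58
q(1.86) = -7.84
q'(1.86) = -1.28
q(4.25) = -5.19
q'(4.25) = 3.50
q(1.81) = -7.77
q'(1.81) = -1.38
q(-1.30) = 6.19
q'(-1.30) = -7.60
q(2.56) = -8.25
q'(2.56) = 0.12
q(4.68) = -3.50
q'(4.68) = 4.36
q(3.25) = -7.69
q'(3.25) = 1.50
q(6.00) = 4.00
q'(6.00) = 7.00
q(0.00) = -2.00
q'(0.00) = -5.00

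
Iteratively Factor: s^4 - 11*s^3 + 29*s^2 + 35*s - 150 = (s - 5)*(s^3 - 6*s^2 - s + 30) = (s - 5)^2*(s^2 - s - 6) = (s - 5)^2*(s - 3)*(s + 2)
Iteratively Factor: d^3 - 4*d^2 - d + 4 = (d + 1)*(d^2 - 5*d + 4) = (d - 1)*(d + 1)*(d - 4)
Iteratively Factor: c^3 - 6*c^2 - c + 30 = (c - 3)*(c^2 - 3*c - 10) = (c - 5)*(c - 3)*(c + 2)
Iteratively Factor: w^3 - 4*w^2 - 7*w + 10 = (w - 1)*(w^2 - 3*w - 10) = (w - 1)*(w + 2)*(w - 5)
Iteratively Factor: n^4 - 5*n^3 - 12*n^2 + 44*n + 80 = (n - 5)*(n^3 - 12*n - 16) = (n - 5)*(n + 2)*(n^2 - 2*n - 8) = (n - 5)*(n - 4)*(n + 2)*(n + 2)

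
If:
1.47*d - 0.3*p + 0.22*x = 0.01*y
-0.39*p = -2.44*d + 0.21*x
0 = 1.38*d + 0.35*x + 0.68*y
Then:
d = -0.393075215896416*y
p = -2.24761488602432*y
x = -0.393017720179847*y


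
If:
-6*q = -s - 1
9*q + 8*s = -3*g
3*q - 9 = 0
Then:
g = -163/3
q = 3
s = 17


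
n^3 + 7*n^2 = n^2*(n + 7)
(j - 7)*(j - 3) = j^2 - 10*j + 21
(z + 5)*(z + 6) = z^2 + 11*z + 30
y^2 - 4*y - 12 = (y - 6)*(y + 2)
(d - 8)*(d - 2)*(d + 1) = d^3 - 9*d^2 + 6*d + 16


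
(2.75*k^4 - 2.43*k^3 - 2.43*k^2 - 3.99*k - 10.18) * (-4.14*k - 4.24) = -11.385*k^5 - 1.5998*k^4 + 20.3634*k^3 + 26.8218*k^2 + 59.0628*k + 43.1632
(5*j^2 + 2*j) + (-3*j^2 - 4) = 2*j^2 + 2*j - 4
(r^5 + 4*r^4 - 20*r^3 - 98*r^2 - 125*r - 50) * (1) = r^5 + 4*r^4 - 20*r^3 - 98*r^2 - 125*r - 50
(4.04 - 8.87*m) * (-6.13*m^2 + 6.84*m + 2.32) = 54.3731*m^3 - 85.436*m^2 + 7.0552*m + 9.3728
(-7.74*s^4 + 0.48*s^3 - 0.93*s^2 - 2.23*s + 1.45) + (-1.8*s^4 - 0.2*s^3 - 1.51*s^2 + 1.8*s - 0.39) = -9.54*s^4 + 0.28*s^3 - 2.44*s^2 - 0.43*s + 1.06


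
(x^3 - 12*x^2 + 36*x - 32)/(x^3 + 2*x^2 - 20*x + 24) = (x - 8)/(x + 6)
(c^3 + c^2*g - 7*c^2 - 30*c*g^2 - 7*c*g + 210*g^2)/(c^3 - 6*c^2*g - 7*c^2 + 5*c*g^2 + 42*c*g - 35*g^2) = (c + 6*g)/(c - g)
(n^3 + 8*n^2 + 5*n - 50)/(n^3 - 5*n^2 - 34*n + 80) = (n + 5)/(n - 8)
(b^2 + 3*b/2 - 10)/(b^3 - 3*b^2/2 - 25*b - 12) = (2*b - 5)/(2*b^2 - 11*b - 6)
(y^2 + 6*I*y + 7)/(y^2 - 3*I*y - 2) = (y + 7*I)/(y - 2*I)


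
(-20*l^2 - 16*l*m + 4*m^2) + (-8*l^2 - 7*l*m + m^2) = -28*l^2 - 23*l*m + 5*m^2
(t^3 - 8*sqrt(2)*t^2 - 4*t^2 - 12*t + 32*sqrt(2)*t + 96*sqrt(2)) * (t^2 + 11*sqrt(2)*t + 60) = t^5 - 4*t^4 + 3*sqrt(2)*t^4 - 128*t^3 - 12*sqrt(2)*t^3 - 516*sqrt(2)*t^2 + 464*t^2 + 1392*t + 1920*sqrt(2)*t + 5760*sqrt(2)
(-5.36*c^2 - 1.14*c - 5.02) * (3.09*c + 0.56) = -16.5624*c^3 - 6.5242*c^2 - 16.1502*c - 2.8112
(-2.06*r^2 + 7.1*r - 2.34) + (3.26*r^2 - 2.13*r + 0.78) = 1.2*r^2 + 4.97*r - 1.56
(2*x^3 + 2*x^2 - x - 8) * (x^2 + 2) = 2*x^5 + 2*x^4 + 3*x^3 - 4*x^2 - 2*x - 16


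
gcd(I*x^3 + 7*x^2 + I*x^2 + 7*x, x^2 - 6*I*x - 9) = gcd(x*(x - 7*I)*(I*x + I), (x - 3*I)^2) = 1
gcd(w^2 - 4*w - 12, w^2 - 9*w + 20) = 1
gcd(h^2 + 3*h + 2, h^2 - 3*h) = 1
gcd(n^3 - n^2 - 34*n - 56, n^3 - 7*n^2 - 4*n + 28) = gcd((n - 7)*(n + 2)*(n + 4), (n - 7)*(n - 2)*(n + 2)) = n^2 - 5*n - 14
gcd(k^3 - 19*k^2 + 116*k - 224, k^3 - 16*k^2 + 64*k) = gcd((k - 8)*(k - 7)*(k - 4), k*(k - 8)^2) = k - 8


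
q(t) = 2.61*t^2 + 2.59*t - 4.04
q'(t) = 5.22*t + 2.59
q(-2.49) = 5.69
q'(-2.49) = -10.41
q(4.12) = 50.93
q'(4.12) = 24.10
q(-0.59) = -4.66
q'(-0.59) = -0.49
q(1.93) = 10.68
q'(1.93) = 12.66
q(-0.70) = -4.57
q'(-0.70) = -1.06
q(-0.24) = -4.51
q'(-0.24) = 1.34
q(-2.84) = 9.66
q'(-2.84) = -12.23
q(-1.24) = -3.24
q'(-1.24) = -3.88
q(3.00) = 27.22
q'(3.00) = 18.25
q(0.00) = -4.04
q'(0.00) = 2.59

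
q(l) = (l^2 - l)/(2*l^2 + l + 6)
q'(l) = (-4*l - 1)*(l^2 - l)/(2*l^2 + l + 6)^2 + (2*l - 1)/(2*l^2 + l + 6) = 3*(l^2 + 4*l - 2)/(4*l^4 + 4*l^3 + 25*l^2 + 12*l + 36)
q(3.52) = 0.26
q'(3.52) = 0.06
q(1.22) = 0.03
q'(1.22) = 0.13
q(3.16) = 0.23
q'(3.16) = 0.07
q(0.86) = -0.01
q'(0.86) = 0.09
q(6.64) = 0.37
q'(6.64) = 0.02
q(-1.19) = 0.34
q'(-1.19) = -0.27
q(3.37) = 0.25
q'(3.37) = 0.07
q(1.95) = 0.12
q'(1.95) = 0.12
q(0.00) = 0.00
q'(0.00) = -0.17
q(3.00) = 0.22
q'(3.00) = 0.08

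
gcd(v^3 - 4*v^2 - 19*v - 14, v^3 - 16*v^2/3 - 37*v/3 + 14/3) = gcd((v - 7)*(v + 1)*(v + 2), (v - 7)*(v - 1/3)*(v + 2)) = v^2 - 5*v - 14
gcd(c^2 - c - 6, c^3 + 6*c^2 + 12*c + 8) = c + 2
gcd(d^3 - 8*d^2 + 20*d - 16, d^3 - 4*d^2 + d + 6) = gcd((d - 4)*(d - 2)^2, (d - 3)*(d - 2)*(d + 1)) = d - 2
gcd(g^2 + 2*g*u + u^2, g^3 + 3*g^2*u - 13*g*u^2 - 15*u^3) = g + u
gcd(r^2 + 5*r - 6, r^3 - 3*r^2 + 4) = 1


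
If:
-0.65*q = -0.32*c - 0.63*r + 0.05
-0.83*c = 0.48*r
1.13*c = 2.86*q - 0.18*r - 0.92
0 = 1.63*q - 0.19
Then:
No Solution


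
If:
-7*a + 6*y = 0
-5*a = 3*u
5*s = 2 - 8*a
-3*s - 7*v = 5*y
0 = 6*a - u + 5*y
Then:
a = 0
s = 2/5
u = 0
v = -6/35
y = 0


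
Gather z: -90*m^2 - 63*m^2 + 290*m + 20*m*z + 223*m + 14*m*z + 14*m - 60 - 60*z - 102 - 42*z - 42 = -153*m^2 + 527*m + z*(34*m - 102) - 204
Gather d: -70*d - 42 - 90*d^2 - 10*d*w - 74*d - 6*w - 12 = -90*d^2 + d*(-10*w - 144) - 6*w - 54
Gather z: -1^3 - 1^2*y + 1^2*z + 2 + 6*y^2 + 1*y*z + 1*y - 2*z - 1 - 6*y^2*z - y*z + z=-6*y^2*z + 6*y^2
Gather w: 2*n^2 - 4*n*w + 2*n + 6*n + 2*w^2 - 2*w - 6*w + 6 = 2*n^2 + 8*n + 2*w^2 + w*(-4*n - 8) + 6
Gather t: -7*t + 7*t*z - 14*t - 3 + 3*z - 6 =t*(7*z - 21) + 3*z - 9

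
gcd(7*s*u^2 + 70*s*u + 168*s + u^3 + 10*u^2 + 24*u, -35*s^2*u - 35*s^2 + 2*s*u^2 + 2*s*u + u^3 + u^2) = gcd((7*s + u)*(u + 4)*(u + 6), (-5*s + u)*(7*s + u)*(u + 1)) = 7*s + u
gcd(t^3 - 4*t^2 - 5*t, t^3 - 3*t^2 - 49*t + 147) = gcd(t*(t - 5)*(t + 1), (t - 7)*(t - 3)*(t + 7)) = 1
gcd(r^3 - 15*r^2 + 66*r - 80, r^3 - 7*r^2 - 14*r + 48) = r^2 - 10*r + 16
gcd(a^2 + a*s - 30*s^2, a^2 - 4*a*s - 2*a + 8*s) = 1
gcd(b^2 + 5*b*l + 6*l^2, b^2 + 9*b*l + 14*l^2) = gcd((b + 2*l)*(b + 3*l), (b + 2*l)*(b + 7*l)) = b + 2*l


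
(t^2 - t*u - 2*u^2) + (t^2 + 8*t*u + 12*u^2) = 2*t^2 + 7*t*u + 10*u^2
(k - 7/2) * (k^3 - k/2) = k^4 - 7*k^3/2 - k^2/2 + 7*k/4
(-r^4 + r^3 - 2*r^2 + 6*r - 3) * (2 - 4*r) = 4*r^5 - 6*r^4 + 10*r^3 - 28*r^2 + 24*r - 6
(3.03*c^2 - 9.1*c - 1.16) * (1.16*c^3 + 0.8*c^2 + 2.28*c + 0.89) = 3.5148*c^5 - 8.132*c^4 - 1.7172*c^3 - 18.9793*c^2 - 10.7438*c - 1.0324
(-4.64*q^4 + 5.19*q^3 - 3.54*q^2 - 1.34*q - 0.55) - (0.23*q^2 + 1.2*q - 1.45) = -4.64*q^4 + 5.19*q^3 - 3.77*q^2 - 2.54*q + 0.9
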